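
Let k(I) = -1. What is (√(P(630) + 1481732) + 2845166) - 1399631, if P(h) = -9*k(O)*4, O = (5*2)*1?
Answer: 1445535 + 2*√370442 ≈ 1.4468e+6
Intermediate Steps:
O = 10 (O = 10*1 = 10)
P(h) = 36 (P(h) = -9*(-1)*4 = 9*4 = 36)
(√(P(630) + 1481732) + 2845166) - 1399631 = (√(36 + 1481732) + 2845166) - 1399631 = (√1481768 + 2845166) - 1399631 = (2*√370442 + 2845166) - 1399631 = (2845166 + 2*√370442) - 1399631 = 1445535 + 2*√370442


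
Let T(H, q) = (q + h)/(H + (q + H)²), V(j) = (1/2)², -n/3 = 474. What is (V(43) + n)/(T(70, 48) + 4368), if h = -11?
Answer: -39791939/122251658 ≈ -0.32549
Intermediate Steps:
n = -1422 (n = -3*474 = -1422)
V(j) = ¼ (V(j) = (½)² = ¼)
T(H, q) = (-11 + q)/(H + (H + q)²) (T(H, q) = (q - 11)/(H + (q + H)²) = (-11 + q)/(H + (H + q)²))
(V(43) + n)/(T(70, 48) + 4368) = (¼ - 1422)/((-11 + 48)/(70 + (70 + 48)²) + 4368) = -5687/(4*(37/(70 + 118²) + 4368)) = -5687/(4*(37/(70 + 13924) + 4368)) = -5687/(4*(37/13994 + 4368)) = -5687/(4*61125829/13994) = -5687/4*13994/61125829 = -39791939/122251658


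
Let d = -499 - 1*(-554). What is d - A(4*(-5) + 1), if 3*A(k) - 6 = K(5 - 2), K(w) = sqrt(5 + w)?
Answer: 53 - 2*sqrt(2)/3 ≈ 52.057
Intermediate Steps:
A(k) = 2 + 2*sqrt(2)/3 (A(k) = 2 + sqrt(5 + (5 - 2))/3 = 2 + sqrt(5 + 3)/3 = 2 + sqrt(8)/3 = 2 + (2*sqrt(2))/3 = 2 + 2*sqrt(2)/3)
d = 55 (d = -499 + 554 = 55)
d - A(4*(-5) + 1) = 55 - (2 + 2*sqrt(2)/3) = 55 + (-2 - 2*sqrt(2)/3) = 53 - 2*sqrt(2)/3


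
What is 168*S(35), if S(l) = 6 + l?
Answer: 6888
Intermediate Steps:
168*S(35) = 168*(6 + 35) = 168*41 = 6888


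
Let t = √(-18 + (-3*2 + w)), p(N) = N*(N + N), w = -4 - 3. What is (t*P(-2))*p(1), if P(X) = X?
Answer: -4*I*√31 ≈ -22.271*I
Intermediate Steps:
w = -7
p(N) = 2*N² (p(N) = N*(2*N) = 2*N²)
t = I*√31 (t = √(-18 + (-3*2 - 7)) = √(-18 + (-6 - 7)) = √(-18 - 13) = √(-31) = I*√31 ≈ 5.5678*I)
(t*P(-2))*p(1) = ((I*√31)*(-2))*(2*1²) = (-2*I*√31)*(2*1) = -2*I*√31*2 = -4*I*√31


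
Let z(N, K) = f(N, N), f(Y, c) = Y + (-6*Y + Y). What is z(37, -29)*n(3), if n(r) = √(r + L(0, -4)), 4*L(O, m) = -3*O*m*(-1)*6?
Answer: -148*√3 ≈ -256.34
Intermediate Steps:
f(Y, c) = -4*Y (f(Y, c) = Y - 5*Y = -4*Y)
z(N, K) = -4*N
L(O, m) = 9*O*m/2 (L(O, m) = (-3*O*m*(-1)*6)/4 = (-(-3)*O*m*6)/4 = ((3*O*m)*6)/4 = (18*O*m)/4 = 9*O*m/2)
n(r) = √r (n(r) = √(r + (9/2)*0*(-4)) = √(r + 0) = √r)
z(37, -29)*n(3) = (-4*37)*√3 = -148*√3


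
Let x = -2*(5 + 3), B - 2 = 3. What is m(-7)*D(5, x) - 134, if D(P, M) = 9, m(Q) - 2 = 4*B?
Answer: 64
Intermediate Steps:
B = 5 (B = 2 + 3 = 5)
m(Q) = 22 (m(Q) = 2 + 4*5 = 2 + 20 = 22)
x = -16 (x = -2*8 = -16)
m(-7)*D(5, x) - 134 = 22*9 - 134 = 198 - 134 = 64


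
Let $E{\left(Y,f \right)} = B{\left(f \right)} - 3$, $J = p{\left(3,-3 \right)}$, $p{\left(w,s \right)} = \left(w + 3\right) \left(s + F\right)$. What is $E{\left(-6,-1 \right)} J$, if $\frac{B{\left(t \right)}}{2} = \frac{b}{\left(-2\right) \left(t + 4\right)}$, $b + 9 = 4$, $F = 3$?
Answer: $0$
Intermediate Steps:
$b = -5$ ($b = -9 + 4 = -5$)
$p{\left(w,s \right)} = \left(3 + s\right) \left(3 + w\right)$ ($p{\left(w,s \right)} = \left(w + 3\right) \left(s + 3\right) = \left(3 + w\right) \left(3 + s\right) = \left(3 + s\right) \left(3 + w\right)$)
$J = 0$ ($J = 9 + 3 \left(-3\right) + 3 \cdot 3 - 9 = 9 - 9 + 9 - 9 = 0$)
$B{\left(t \right)} = - \frac{10}{-8 - 2 t}$ ($B{\left(t \right)} = 2 \left(- \frac{5}{\left(-2\right) \left(t + 4\right)}\right) = 2 \left(- \frac{5}{\left(-2\right) \left(4 + t\right)}\right) = 2 \left(- \frac{5}{-8 - 2 t}\right) = - \frac{10}{-8 - 2 t}$)
$E{\left(Y,f \right)} = -3 + \frac{5}{4 + f}$ ($E{\left(Y,f \right)} = \frac{5}{4 + f} - 3 = -3 + \frac{5}{4 + f}$)
$E{\left(-6,-1 \right)} J = \frac{-7 - -3}{4 - 1} \cdot 0 = \frac{-7 + 3}{3} \cdot 0 = \frac{1}{3} \left(-4\right) 0 = \left(- \frac{4}{3}\right) 0 = 0$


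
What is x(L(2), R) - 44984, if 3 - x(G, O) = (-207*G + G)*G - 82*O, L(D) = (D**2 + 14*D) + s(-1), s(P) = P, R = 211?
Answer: 170287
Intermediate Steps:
L(D) = -1 + D**2 + 14*D (L(D) = (D**2 + 14*D) - 1 = -1 + D**2 + 14*D)
x(G, O) = 3 + 82*O + 206*G**2 (x(G, O) = 3 - ((-207*G + G)*G - 82*O) = 3 - ((-206*G)*G - 82*O) = 3 - (-206*G**2 - 82*O) = 3 + (82*O + 206*G**2) = 3 + 82*O + 206*G**2)
x(L(2), R) - 44984 = (3 + 82*211 + 206*(-1 + 2**2 + 14*2)**2) - 44984 = (3 + 17302 + 206*(-1 + 4 + 28)**2) - 44984 = (3 + 17302 + 206*31**2) - 44984 = (3 + 17302 + 206*961) - 44984 = (3 + 17302 + 197966) - 44984 = 215271 - 44984 = 170287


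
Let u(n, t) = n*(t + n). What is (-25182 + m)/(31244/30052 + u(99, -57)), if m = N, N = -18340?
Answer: -326980786/31246865 ≈ -10.464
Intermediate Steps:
u(n, t) = n*(n + t)
m = -18340
(-25182 + m)/(31244/30052 + u(99, -57)) = (-25182 - 18340)/(31244/30052 + 99*(99 - 57)) = -43522/(31244*(1/30052) + 99*42) = -43522/(7811/7513 + 4158) = -43522/31246865/7513 = -43522*7513/31246865 = -326980786/31246865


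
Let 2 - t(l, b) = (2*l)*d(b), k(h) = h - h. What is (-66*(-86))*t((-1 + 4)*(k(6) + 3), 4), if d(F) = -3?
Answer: 317856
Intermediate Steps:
k(h) = 0
t(l, b) = 2 + 6*l (t(l, b) = 2 - 2*l*(-3) = 2 - (-6)*l = 2 + 6*l)
(-66*(-86))*t((-1 + 4)*(k(6) + 3), 4) = (-66*(-86))*(2 + 6*((-1 + 4)*(0 + 3))) = 5676*(2 + 6*(3*3)) = 5676*(2 + 6*9) = 5676*(2 + 54) = 5676*56 = 317856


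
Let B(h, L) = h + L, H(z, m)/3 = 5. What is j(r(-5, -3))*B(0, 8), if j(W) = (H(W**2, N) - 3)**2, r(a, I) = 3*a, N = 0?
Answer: 1152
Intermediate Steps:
H(z, m) = 15 (H(z, m) = 3*5 = 15)
B(h, L) = L + h
j(W) = 144 (j(W) = (15 - 3)**2 = 12**2 = 144)
j(r(-5, -3))*B(0, 8) = 144*(8 + 0) = 144*8 = 1152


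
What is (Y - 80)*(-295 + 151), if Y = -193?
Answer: 39312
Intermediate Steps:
(Y - 80)*(-295 + 151) = (-193 - 80)*(-295 + 151) = -273*(-144) = 39312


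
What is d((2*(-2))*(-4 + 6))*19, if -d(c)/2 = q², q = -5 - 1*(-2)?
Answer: -342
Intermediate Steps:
q = -3 (q = -5 + 2 = -3)
d(c) = -18 (d(c) = -2*(-3)² = -2*9 = -18)
d((2*(-2))*(-4 + 6))*19 = -18*19 = -342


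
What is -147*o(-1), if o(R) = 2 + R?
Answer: -147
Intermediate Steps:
-147*o(-1) = -147*(2 - 1) = -147*1 = -147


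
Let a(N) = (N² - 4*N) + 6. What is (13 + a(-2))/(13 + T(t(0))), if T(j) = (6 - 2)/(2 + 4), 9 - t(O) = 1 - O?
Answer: 93/41 ≈ 2.2683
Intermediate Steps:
t(O) = 8 + O (t(O) = 9 - (1 - O) = 9 + (-1 + O) = 8 + O)
T(j) = ⅔ (T(j) = 4/6 = 4*(⅙) = ⅔)
a(N) = 6 + N² - 4*N
(13 + a(-2))/(13 + T(t(0))) = (13 + (6 + (-2)² - 4*(-2)))/(13 + ⅔) = (13 + (6 + 4 + 8))/(41/3) = 3*(13 + 18)/41 = (3/41)*31 = 93/41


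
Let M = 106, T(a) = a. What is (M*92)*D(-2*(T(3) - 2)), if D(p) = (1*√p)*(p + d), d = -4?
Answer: -58512*I*√2 ≈ -82749.0*I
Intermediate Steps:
D(p) = √p*(-4 + p) (D(p) = (1*√p)*(p - 4) = √p*(-4 + p))
(M*92)*D(-2*(T(3) - 2)) = (106*92)*(√(-2*(3 - 2))*(-4 - 2*(3 - 2))) = 9752*(√(-2*1)*(-4 - 2*1)) = 9752*(√(-2)*(-4 - 2)) = 9752*((I*√2)*(-6)) = 9752*(-6*I*√2) = -58512*I*√2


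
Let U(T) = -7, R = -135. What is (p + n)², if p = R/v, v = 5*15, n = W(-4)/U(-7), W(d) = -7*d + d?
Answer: 33489/1225 ≈ 27.338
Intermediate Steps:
W(d) = -6*d
n = -24/7 (n = -6*(-4)/(-7) = 24*(-⅐) = -24/7 ≈ -3.4286)
v = 75
p = -9/5 (p = -135/75 = -135*1/75 = -9/5 ≈ -1.8000)
(p + n)² = (-9/5 - 24/7)² = (-183/35)² = 33489/1225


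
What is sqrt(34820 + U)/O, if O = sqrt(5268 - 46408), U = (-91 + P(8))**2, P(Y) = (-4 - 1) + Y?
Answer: -I*sqrt(904485)/935 ≈ -1.0172*I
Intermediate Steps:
P(Y) = -5 + Y
U = 7744 (U = (-91 + (-5 + 8))**2 = (-91 + 3)**2 = (-88)**2 = 7744)
O = 22*I*sqrt(85) (O = sqrt(-41140) = 22*I*sqrt(85) ≈ 202.83*I)
sqrt(34820 + U)/O = sqrt(34820 + 7744)/((22*I*sqrt(85))) = sqrt(42564)*(-I*sqrt(85)/1870) = (2*sqrt(10641))*(-I*sqrt(85)/1870) = -I*sqrt(904485)/935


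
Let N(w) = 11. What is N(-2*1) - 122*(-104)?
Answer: 12699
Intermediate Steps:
N(-2*1) - 122*(-104) = 11 - 122*(-104) = 11 + 12688 = 12699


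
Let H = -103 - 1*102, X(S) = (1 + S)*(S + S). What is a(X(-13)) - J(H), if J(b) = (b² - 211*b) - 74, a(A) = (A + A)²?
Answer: 304170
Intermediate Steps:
X(S) = 2*S*(1 + S) (X(S) = (1 + S)*(2*S) = 2*S*(1 + S))
a(A) = 4*A² (a(A) = (2*A)² = 4*A²)
H = -205 (H = -103 - 102 = -205)
J(b) = -74 + b² - 211*b
a(X(-13)) - J(H) = 4*(2*(-13)*(1 - 13))² - (-74 + (-205)² - 211*(-205)) = 4*(2*(-13)*(-12))² - (-74 + 42025 + 43255) = 4*312² - 1*85206 = 4*97344 - 85206 = 389376 - 85206 = 304170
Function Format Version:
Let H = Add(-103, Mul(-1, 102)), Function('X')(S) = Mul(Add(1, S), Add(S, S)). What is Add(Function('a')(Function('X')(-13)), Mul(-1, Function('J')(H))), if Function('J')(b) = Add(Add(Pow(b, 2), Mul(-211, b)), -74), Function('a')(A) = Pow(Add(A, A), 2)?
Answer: 304170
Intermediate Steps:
Function('X')(S) = Mul(2, S, Add(1, S)) (Function('X')(S) = Mul(Add(1, S), Mul(2, S)) = Mul(2, S, Add(1, S)))
Function('a')(A) = Mul(4, Pow(A, 2)) (Function('a')(A) = Pow(Mul(2, A), 2) = Mul(4, Pow(A, 2)))
H = -205 (H = Add(-103, -102) = -205)
Function('J')(b) = Add(-74, Pow(b, 2), Mul(-211, b))
Add(Function('a')(Function('X')(-13)), Mul(-1, Function('J')(H))) = Add(Mul(4, Pow(Mul(2, -13, Add(1, -13)), 2)), Mul(-1, Add(-74, Pow(-205, 2), Mul(-211, -205)))) = Add(Mul(4, Pow(Mul(2, -13, -12), 2)), Mul(-1, Add(-74, 42025, 43255))) = Add(Mul(4, Pow(312, 2)), Mul(-1, 85206)) = Add(Mul(4, 97344), -85206) = Add(389376, -85206) = 304170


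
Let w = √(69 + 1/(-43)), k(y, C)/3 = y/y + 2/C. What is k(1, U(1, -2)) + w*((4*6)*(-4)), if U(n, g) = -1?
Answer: -3 - 96*√127538/43 ≈ -800.30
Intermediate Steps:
k(y, C) = 3 + 6/C (k(y, C) = 3*(y/y + 2/C) = 3*(1 + 2/C) = 3 + 6/C)
w = √127538/43 (w = √(69 - 1/43) = √(2966/43) = √127538/43 ≈ 8.3052)
k(1, U(1, -2)) + w*((4*6)*(-4)) = (3 + 6/(-1)) + (√127538/43)*((4*6)*(-4)) = (3 + 6*(-1)) + (√127538/43)*(24*(-4)) = (3 - 6) + (√127538/43)*(-96) = -3 - 96*√127538/43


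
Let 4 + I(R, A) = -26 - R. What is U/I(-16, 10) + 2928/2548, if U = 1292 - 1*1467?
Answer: 17389/1274 ≈ 13.649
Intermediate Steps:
I(R, A) = -30 - R (I(R, A) = -4 + (-26 - R) = -30 - R)
U = -175 (U = 1292 - 1467 = -175)
U/I(-16, 10) + 2928/2548 = -175/(-30 - 1*(-16)) + 2928/2548 = -175/(-30 + 16) + 2928*(1/2548) = -175/(-14) + 732/637 = -175*(-1/14) + 732/637 = 25/2 + 732/637 = 17389/1274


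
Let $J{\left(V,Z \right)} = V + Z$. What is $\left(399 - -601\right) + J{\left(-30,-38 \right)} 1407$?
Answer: $-94676$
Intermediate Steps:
$\left(399 - -601\right) + J{\left(-30,-38 \right)} 1407 = \left(399 - -601\right) + \left(-30 - 38\right) 1407 = \left(399 + 601\right) - 95676 = 1000 - 95676 = -94676$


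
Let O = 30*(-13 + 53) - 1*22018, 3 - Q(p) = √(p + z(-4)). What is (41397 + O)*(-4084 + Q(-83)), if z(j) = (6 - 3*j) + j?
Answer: -83982899 - 20579*I*√69 ≈ -8.3983e+7 - 1.7094e+5*I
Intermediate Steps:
z(j) = 6 - 2*j
Q(p) = 3 - √(14 + p) (Q(p) = 3 - √(p + (6 - 2*(-4))) = 3 - √(p + (6 + 8)) = 3 - √(p + 14) = 3 - √(14 + p))
O = -20818 (O = 30*40 - 22018 = 1200 - 22018 = -20818)
(41397 + O)*(-4084 + Q(-83)) = (41397 - 20818)*(-4084 + (3 - √(14 - 83))) = 20579*(-4084 + (3 - √(-69))) = 20579*(-4084 + (3 - I*√69)) = 20579*(-4081 - I*√69) = -83982899 - 20579*I*√69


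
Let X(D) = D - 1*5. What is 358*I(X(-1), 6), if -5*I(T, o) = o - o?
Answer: 0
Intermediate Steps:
X(D) = -5 + D (X(D) = D - 5 = -5 + D)
I(T, o) = 0 (I(T, o) = -(o - o)/5 = -⅕*0 = 0)
358*I(X(-1), 6) = 358*0 = 0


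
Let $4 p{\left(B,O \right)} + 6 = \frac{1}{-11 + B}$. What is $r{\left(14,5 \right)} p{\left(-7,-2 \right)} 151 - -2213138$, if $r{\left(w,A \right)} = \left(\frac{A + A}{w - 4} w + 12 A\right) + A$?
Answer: $\frac{158045675}{72} \approx 2.1951 \cdot 10^{6}$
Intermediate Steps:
$p{\left(B,O \right)} = - \frac{3}{2} + \frac{1}{4 \left(-11 + B\right)}$
$r{\left(w,A \right)} = 13 A + \frac{2 A w}{-4 + w}$ ($r{\left(w,A \right)} = \left(\frac{2 A}{-4 + w} w + 12 A\right) + A = \left(\frac{2 A w}{-4 + w} + 12 A\right) + A = \left(12 A + \frac{2 A w}{-4 + w}\right) + A = 13 A + \frac{2 A w}{-4 + w}$)
$r{\left(14,5 \right)} p{\left(-7,-2 \right)} 151 - -2213138 = \frac{5 \left(-52 + 15 \cdot 14\right)}{-4 + 14} \frac{67 - -42}{4 \left(-11 - 7\right)} 151 - -2213138 = \frac{5 \left(-52 + 210\right)}{10} \frac{67 + 42}{4 \left(-18\right)} 151 + 2213138 = 5 \cdot \frac{1}{10} \cdot 158 \cdot \frac{1}{4} \left(- \frac{1}{18}\right) 109 \cdot 151 + 2213138 = 79 \left(- \frac{109}{72}\right) 151 + 2213138 = \left(- \frac{8611}{72}\right) 151 + 2213138 = - \frac{1300261}{72} + 2213138 = \frac{158045675}{72}$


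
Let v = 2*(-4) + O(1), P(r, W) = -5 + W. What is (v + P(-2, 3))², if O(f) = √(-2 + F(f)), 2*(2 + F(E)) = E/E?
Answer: (20 - I*√14)²/4 ≈ 96.5 - 37.417*I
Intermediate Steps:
F(E) = -3/2 (F(E) = -2 + (E/E)/2 = -2 + (½)*1 = -2 + ½ = -3/2)
O(f) = I*√14/2 (O(f) = √(-2 - 3/2) = √(-7/2) = I*√14/2)
v = -8 + I*√14/2 (v = 2*(-4) + I*√14/2 = -8 + I*√14/2 ≈ -8.0 + 1.8708*I)
(v + P(-2, 3))² = ((-8 + I*√14/2) + (-5 + 3))² = ((-8 + I*√14/2) - 2)² = (-10 + I*√14/2)²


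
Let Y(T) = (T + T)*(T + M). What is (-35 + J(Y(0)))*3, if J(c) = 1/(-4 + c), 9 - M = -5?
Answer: -423/4 ≈ -105.75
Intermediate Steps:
M = 14 (M = 9 - 1*(-5) = 9 + 5 = 14)
Y(T) = 2*T*(14 + T) (Y(T) = (T + T)*(T + 14) = (2*T)*(14 + T) = 2*T*(14 + T))
(-35 + J(Y(0)))*3 = (-35 + 1/(-4 + 2*0*(14 + 0)))*3 = (-35 + 1/(-4 + 2*0*14))*3 = (-35 + 1/(-4 + 0))*3 = (-35 + 1/(-4))*3 = (-35 - ¼)*3 = -141/4*3 = -423/4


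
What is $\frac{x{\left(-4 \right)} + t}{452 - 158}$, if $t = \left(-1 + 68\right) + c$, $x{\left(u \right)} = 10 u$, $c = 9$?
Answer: $\frac{6}{49} \approx 0.12245$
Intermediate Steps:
$t = 76$ ($t = \left(-1 + 68\right) + 9 = 67 + 9 = 76$)
$\frac{x{\left(-4 \right)} + t}{452 - 158} = \frac{10 \left(-4\right) + 76}{452 - 158} = \frac{-40 + 76}{294} = 36 \cdot \frac{1}{294} = \frac{6}{49}$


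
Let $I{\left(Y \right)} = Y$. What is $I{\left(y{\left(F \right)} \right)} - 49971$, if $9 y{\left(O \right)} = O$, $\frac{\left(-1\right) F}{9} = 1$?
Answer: $-49972$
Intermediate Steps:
$F = -9$ ($F = \left(-9\right) 1 = -9$)
$y{\left(O \right)} = \frac{O}{9}$
$I{\left(y{\left(F \right)} \right)} - 49971 = \frac{1}{9} \left(-9\right) - 49971 = -1 - 49971 = -49972$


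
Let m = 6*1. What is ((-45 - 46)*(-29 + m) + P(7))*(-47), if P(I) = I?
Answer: -98700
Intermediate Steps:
m = 6
((-45 - 46)*(-29 + m) + P(7))*(-47) = ((-45 - 46)*(-29 + 6) + 7)*(-47) = (-91*(-23) + 7)*(-47) = (2093 + 7)*(-47) = 2100*(-47) = -98700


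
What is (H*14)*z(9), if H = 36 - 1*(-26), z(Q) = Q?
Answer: 7812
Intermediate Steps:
H = 62 (H = 36 + 26 = 62)
(H*14)*z(9) = (62*14)*9 = 868*9 = 7812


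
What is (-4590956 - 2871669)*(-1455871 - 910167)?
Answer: 17656854329750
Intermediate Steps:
(-4590956 - 2871669)*(-1455871 - 910167) = -7462625*(-2366038) = 17656854329750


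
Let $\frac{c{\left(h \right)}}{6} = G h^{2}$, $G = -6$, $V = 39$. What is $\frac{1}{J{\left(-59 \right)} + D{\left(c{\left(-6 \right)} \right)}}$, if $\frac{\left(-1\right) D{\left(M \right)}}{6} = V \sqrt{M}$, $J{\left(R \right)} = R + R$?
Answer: $- \frac{59}{35488850} + \frac{2106 i}{17744425} \approx -1.6625 \cdot 10^{-6} + 0.00011869 i$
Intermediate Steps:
$J{\left(R \right)} = 2 R$
$c{\left(h \right)} = - 36 h^{2}$ ($c{\left(h \right)} = 6 \left(- 6 h^{2}\right) = - 36 h^{2}$)
$D{\left(M \right)} = - 234 \sqrt{M}$ ($D{\left(M \right)} = - 6 \cdot 39 \sqrt{M} = - 234 \sqrt{M}$)
$\frac{1}{J{\left(-59 \right)} + D{\left(c{\left(-6 \right)} \right)}} = \frac{1}{2 \left(-59\right) - 234 \sqrt{- 36 \left(-6\right)^{2}}} = \frac{1}{-118 - 234 \sqrt{\left(-36\right) 36}} = \frac{1}{-118 - 234 \sqrt{-1296}} = \frac{1}{-118 - 234 \cdot 36 i} = \frac{1}{-118 - 8424 i} = \frac{-118 + 8424 i}{70977700}$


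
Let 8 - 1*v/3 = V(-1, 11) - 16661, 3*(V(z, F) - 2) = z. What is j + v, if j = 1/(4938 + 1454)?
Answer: 319612785/6392 ≈ 50002.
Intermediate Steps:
V(z, F) = 2 + z/3
j = 1/6392 ≈ 0.00015645
v = 50002 (v = 24 - 3*((2 + (⅓)*(-1)) - 16661) = 24 - 3*((2 - ⅓) - 16661) = 24 - 3*(5/3 - 16661) = 24 - 3*(-49978/3) = 24 + 49978 = 50002)
j + v = 1/6392 + 50002 = 319612785/6392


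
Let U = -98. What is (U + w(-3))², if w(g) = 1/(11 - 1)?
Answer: 958441/100 ≈ 9584.4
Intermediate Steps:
w(g) = ⅒ (w(g) = 1/10 = ⅒)
(U + w(-3))² = (-98 + ⅒)² = (-979/10)² = 958441/100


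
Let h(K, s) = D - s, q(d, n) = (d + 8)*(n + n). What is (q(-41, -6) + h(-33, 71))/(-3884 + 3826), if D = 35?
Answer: -180/29 ≈ -6.2069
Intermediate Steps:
q(d, n) = 2*n*(8 + d) (q(d, n) = (8 + d)*(2*n) = 2*n*(8 + d))
h(K, s) = 35 - s
(q(-41, -6) + h(-33, 71))/(-3884 + 3826) = (2*(-6)*(8 - 41) + (35 - 1*71))/(-3884 + 3826) = (2*(-6)*(-33) + (35 - 71))/(-58) = (396 - 36)*(-1/58) = 360*(-1/58) = -180/29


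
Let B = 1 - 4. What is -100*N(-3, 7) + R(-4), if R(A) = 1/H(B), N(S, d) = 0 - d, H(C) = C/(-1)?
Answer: 2101/3 ≈ 700.33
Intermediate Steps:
B = -3
H(C) = -C (H(C) = C*(-1) = -C)
N(S, d) = -d
R(A) = ⅓ (R(A) = 1/(-1*(-3)) = 1/3 = ⅓)
-100*N(-3, 7) + R(-4) = -(-100)*7 + ⅓ = -100*(-7) + ⅓ = 700 + ⅓ = 2101/3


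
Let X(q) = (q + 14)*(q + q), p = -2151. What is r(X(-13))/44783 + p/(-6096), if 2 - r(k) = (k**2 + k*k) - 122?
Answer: 29614115/90999056 ≈ 0.32543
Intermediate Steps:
X(q) = 2*q*(14 + q) (X(q) = (14 + q)*(2*q) = 2*q*(14 + q))
r(k) = 124 - 2*k**2 (r(k) = 2 - ((k**2 + k*k) - 122) = 2 - ((k**2 + k**2) - 122) = 2 - (2*k**2 - 122) = 2 - (-122 + 2*k**2) = 2 + (122 - 2*k**2) = 124 - 2*k**2)
r(X(-13))/44783 + p/(-6096) = (124 - 2*676*(14 - 13)**2)/44783 - 2151/(-6096) = (124 - 2*(2*(-13)*1)**2)*(1/44783) - 2151*(-1/6096) = (124 - 2*(-26)**2)*(1/44783) + 717/2032 = (124 - 2*676)*(1/44783) + 717/2032 = (124 - 1352)*(1/44783) + 717/2032 = -1228*1/44783 + 717/2032 = -1228/44783 + 717/2032 = 29614115/90999056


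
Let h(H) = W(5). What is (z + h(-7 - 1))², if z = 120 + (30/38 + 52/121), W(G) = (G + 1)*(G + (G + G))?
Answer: 235800561649/5285401 ≈ 44614.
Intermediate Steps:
W(G) = 3*G*(1 + G) (W(G) = (1 + G)*(G + 2*G) = (1 + G)*(3*G) = 3*G*(1 + G))
h(H) = 90 (h(H) = 3*5*(1 + 5) = 3*5*6 = 90)
z = 278683/2299 (z = 120 + (30*(1/38) + 52*(1/121)) = 120 + (15/19 + 52/121) = 120 + 2803/2299 = 278683/2299 ≈ 121.22)
(z + h(-7 - 1))² = (278683/2299 + 90)² = (485593/2299)² = 235800561649/5285401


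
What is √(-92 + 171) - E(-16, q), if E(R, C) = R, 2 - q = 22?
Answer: 16 + √79 ≈ 24.888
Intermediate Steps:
q = -20 (q = 2 - 1*22 = 2 - 22 = -20)
√(-92 + 171) - E(-16, q) = √(-92 + 171) - 1*(-16) = √79 + 16 = 16 + √79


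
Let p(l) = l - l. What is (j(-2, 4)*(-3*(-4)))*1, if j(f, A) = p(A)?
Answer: 0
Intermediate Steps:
p(l) = 0
j(f, A) = 0
(j(-2, 4)*(-3*(-4)))*1 = (0*(-3*(-4)))*1 = (0*12)*1 = 0*1 = 0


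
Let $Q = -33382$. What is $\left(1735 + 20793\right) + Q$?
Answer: $-10854$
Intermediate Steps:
$\left(1735 + 20793\right) + Q = \left(1735 + 20793\right) - 33382 = 22528 - 33382 = -10854$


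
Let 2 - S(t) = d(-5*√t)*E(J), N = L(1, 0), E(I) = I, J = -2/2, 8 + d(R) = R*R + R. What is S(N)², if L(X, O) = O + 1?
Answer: 196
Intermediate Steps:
d(R) = -8 + R + R² (d(R) = -8 + (R*R + R) = -8 + (R² + R) = -8 + (R + R²) = -8 + R + R²)
J = -1 (J = -2*½ = -1)
L(X, O) = 1 + O
N = 1 (N = 1 + 0 = 1)
S(t) = -6 - 5*√t + 25*t (S(t) = 2 - (-8 - 5*√t + (-5*√t)²)*(-1) = 2 - (-8 - 5*√t + 25*t)*(-1) = 2 - (8 - 25*t + 5*√t) = 2 + (-8 - 5*√t + 25*t) = -6 - 5*√t + 25*t)
S(N)² = (-6 - 5*√1 + 25*1)² = (-6 - 5*1 + 25)² = (-6 - 5 + 25)² = 14² = 196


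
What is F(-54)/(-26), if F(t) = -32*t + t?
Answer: -837/13 ≈ -64.385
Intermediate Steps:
F(t) = -31*t
F(-54)/(-26) = -31*(-54)/(-26) = 1674*(-1/26) = -837/13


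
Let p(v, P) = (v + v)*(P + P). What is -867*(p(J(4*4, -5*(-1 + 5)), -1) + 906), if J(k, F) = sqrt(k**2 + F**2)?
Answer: -785502 + 13872*sqrt(41) ≈ -6.9668e+5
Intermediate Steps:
J(k, F) = sqrt(F**2 + k**2)
p(v, P) = 4*P*v (p(v, P) = (2*v)*(2*P) = 4*P*v)
-867*(p(J(4*4, -5*(-1 + 5)), -1) + 906) = -867*(4*(-1)*sqrt((-5*(-1 + 5))**2 + (4*4)**2) + 906) = -867*(4*(-1)*sqrt((-5*4)**2 + 16**2) + 906) = -867*(4*(-1)*sqrt((-20)**2 + 256) + 906) = -867*(4*(-1)*sqrt(400 + 256) + 906) = -867*(4*(-1)*sqrt(656) + 906) = -867*(4*(-1)*(4*sqrt(41)) + 906) = -867*(-16*sqrt(41) + 906) = -867*(906 - 16*sqrt(41)) = -785502 + 13872*sqrt(41)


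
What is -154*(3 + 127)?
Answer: -20020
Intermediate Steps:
-154*(3 + 127) = -154*130 = -20020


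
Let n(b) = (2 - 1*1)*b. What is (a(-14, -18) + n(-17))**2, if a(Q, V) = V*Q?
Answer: 55225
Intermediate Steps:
a(Q, V) = Q*V
n(b) = b (n(b) = (2 - 1)*b = 1*b = b)
(a(-14, -18) + n(-17))**2 = (-14*(-18) - 17)**2 = (252 - 17)**2 = 235**2 = 55225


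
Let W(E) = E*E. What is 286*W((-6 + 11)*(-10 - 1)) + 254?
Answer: 865404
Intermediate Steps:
W(E) = E**2
286*W((-6 + 11)*(-10 - 1)) + 254 = 286*((-6 + 11)*(-10 - 1))**2 + 254 = 286*(5*(-11))**2 + 254 = 286*(-55)**2 + 254 = 286*3025 + 254 = 865150 + 254 = 865404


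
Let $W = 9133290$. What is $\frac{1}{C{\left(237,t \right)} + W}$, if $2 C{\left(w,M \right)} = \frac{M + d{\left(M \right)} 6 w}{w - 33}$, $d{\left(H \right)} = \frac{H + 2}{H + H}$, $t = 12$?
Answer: $\frac{16}{146132673} \approx 1.0949 \cdot 10^{-7}$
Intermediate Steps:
$d{\left(H \right)} = \frac{2 + H}{2 H}$
$C{\left(w,M \right)} = \frac{M + \frac{3 w \left(2 + M\right)}{M}}{2 \left(-33 + w\right)}$ ($C{\left(w,M \right)} = \frac{\left(M + \frac{2 + M}{2 M} 6 w\right) \frac{1}{w - 33}}{2} = \frac{\left(M + \frac{3 \left(2 + M\right)}{M} w\right) \frac{1}{-33 + w}}{2} = \frac{\left(M + \frac{3 w \left(2 + M\right)}{M}\right) \frac{1}{-33 + w}}{2} = \frac{\frac{1}{-33 + w} \left(M + \frac{3 w \left(2 + M\right)}{M}\right)}{2} = \frac{M + \frac{3 w \left(2 + M\right)}{M}}{2 \left(-33 + w\right)}$)
$\frac{1}{C{\left(237,t \right)} + W} = \frac{1}{\frac{12^{2} + 3 \cdot 237 \left(2 + 12\right)}{2 \cdot 12 \left(-33 + 237\right)} + 9133290} = \frac{1}{\frac{1}{2} \cdot \frac{1}{12} \cdot \frac{1}{204} \left(144 + 3 \cdot 237 \cdot 14\right) + 9133290} = \frac{1}{\frac{1}{2} \cdot \frac{1}{12} \cdot \frac{1}{204} \left(144 + 9954\right) + 9133290} = \frac{1}{\frac{1}{2} \cdot \frac{1}{12} \cdot \frac{1}{204} \cdot 10098 + 9133290} = \frac{1}{\frac{33}{16} + 9133290} = \frac{1}{\frac{146132673}{16}} = \frac{16}{146132673}$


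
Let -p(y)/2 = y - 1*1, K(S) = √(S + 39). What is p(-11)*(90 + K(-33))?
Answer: 2160 + 24*√6 ≈ 2218.8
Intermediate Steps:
K(S) = √(39 + S)
p(y) = 2 - 2*y (p(y) = -2*(y - 1*1) = -2*(y - 1) = -2*(-1 + y) = 2 - 2*y)
p(-11)*(90 + K(-33)) = (2 - 2*(-11))*(90 + √(39 - 33)) = (2 + 22)*(90 + √6) = 24*(90 + √6) = 2160 + 24*√6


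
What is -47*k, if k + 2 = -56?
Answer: 2726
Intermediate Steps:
k = -58 (k = -2 - 56 = -58)
-47*k = -47*(-58) = 2726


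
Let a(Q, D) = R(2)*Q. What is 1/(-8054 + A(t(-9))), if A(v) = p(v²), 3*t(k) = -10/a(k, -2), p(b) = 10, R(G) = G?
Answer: -1/8044 ≈ -0.00012432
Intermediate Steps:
a(Q, D) = 2*Q
t(k) = -5/(3*k) (t(k) = (-10*1/(2*k))/3 = (-5/k)/3 = -5/(3*k))
A(v) = 10
1/(-8054 + A(t(-9))) = 1/(-8054 + 10) = 1/(-8044) = -1/8044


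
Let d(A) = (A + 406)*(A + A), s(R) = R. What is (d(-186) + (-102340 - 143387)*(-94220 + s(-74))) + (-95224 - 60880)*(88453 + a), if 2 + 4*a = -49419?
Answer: 11291336732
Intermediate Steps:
a = -49421/4 (a = -½ + (¼)*(-49419) = -½ - 49419/4 = -49421/4 ≈ -12355.)
d(A) = 2*A*(406 + A) (d(A) = (406 + A)*(2*A) = 2*A*(406 + A))
(d(-186) + (-102340 - 143387)*(-94220 + s(-74))) + (-95224 - 60880)*(88453 + a) = (2*(-186)*(406 - 186) + (-102340 - 143387)*(-94220 - 74)) + (-95224 - 60880)*(88453 - 49421/4) = (2*(-186)*220 - 245727*(-94294)) - 156104*304391/4 = (-81840 + 23170581738) - 11879163166 = 23170499898 - 11879163166 = 11291336732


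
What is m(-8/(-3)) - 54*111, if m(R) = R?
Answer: -17974/3 ≈ -5991.3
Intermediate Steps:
m(-8/(-3)) - 54*111 = -8/(-3) - 54*111 = -8*(-⅓) - 5994 = 8/3 - 5994 = -17974/3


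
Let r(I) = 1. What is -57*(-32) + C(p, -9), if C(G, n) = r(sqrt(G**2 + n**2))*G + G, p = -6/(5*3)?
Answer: 9116/5 ≈ 1823.2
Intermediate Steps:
p = -2/5 (p = -6/15 = -6*1/15 = -2/5 ≈ -0.40000)
C(G, n) = 2*G (C(G, n) = 1*G + G = G + G = 2*G)
-57*(-32) + C(p, -9) = -57*(-32) + 2*(-2/5) = 1824 - 4/5 = 9116/5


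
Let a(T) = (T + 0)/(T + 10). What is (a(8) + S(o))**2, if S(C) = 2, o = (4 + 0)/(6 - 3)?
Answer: 484/81 ≈ 5.9753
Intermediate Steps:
o = 4/3 ≈ 1.3333
a(T) = T/(10 + T)
(a(8) + S(o))**2 = (8/(10 + 8) + 2)**2 = (8/18 + 2)**2 = (8*(1/18) + 2)**2 = (4/9 + 2)**2 = (22/9)**2 = 484/81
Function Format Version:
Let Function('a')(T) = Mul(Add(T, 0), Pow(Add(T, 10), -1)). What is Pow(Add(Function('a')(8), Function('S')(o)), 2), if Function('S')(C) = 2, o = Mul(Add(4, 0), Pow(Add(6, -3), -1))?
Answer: Rational(484, 81) ≈ 5.9753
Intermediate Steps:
o = Rational(4, 3) (o = Mul(4, Pow(3, -1)) = Mul(4, Rational(1, 3)) = Rational(4, 3) ≈ 1.3333)
Function('a')(T) = Mul(T, Pow(Add(10, T), -1))
Pow(Add(Function('a')(8), Function('S')(o)), 2) = Pow(Add(Mul(8, Pow(Add(10, 8), -1)), 2), 2) = Pow(Add(Mul(8, Pow(18, -1)), 2), 2) = Pow(Add(Mul(8, Rational(1, 18)), 2), 2) = Pow(Add(Rational(4, 9), 2), 2) = Pow(Rational(22, 9), 2) = Rational(484, 81)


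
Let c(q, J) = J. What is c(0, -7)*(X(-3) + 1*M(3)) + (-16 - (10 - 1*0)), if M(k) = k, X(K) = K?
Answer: -26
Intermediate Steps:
c(0, -7)*(X(-3) + 1*M(3)) + (-16 - (10 - 1*0)) = -7*(-3 + 1*3) + (-16 - (10 - 1*0)) = -7*(-3 + 3) + (-16 - (10 + 0)) = -7*0 + (-16 - 1*10) = 0 + (-16 - 10) = 0 - 26 = -26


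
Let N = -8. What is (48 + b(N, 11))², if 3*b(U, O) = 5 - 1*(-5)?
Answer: 23716/9 ≈ 2635.1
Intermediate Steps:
b(U, O) = 10/3 (b(U, O) = (5 - 1*(-5))/3 = (5 + 5)/3 = (⅓)*10 = 10/3)
(48 + b(N, 11))² = (48 + 10/3)² = (154/3)² = 23716/9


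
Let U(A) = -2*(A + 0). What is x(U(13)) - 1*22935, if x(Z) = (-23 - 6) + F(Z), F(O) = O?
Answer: -22990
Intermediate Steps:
U(A) = -2*A
x(Z) = -29 + Z (x(Z) = (-23 - 6) + Z = -29 + Z)
x(U(13)) - 1*22935 = (-29 - 2*13) - 1*22935 = (-29 - 26) - 22935 = -55 - 22935 = -22990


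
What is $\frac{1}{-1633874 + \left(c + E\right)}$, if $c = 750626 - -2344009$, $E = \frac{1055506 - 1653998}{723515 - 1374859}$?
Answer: $\frac{162836}{237864627819} \approx 6.8457 \cdot 10^{-7}$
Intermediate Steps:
$E = \frac{149623}{162836}$ ($E = - \frac{598492}{-651344} = \left(-598492\right) \left(- \frac{1}{651344}\right) = \frac{149623}{162836} \approx 0.91886$)
$c = 3094635$ ($c = 750626 + 2344009 = 3094635$)
$\frac{1}{-1633874 + \left(c + E\right)} = \frac{1}{-1633874 + \left(3094635 + \frac{149623}{162836}\right)} = \frac{1}{-1633874 + \frac{503918134483}{162836}} = \frac{1}{\frac{237864627819}{162836}} = \frac{162836}{237864627819}$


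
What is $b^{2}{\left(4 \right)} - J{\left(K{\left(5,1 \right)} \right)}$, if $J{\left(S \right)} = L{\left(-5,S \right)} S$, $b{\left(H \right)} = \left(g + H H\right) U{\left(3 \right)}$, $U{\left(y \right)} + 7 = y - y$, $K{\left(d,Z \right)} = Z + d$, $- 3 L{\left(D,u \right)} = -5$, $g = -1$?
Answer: $11015$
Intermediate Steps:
$L{\left(D,u \right)} = \frac{5}{3}$ ($L{\left(D,u \right)} = \left(- \frac{1}{3}\right) \left(-5\right) = \frac{5}{3}$)
$U{\left(y \right)} = -7$ ($U{\left(y \right)} = -7 + \left(y - y\right) = -7 + 0 = -7$)
$b{\left(H \right)} = 7 - 7 H^{2}$ ($b{\left(H \right)} = \left(-1 + H H\right) \left(-7\right) = \left(-1 + H^{2}\right) \left(-7\right) = 7 - 7 H^{2}$)
$J{\left(S \right)} = \frac{5 S}{3}$
$b^{2}{\left(4 \right)} - J{\left(K{\left(5,1 \right)} \right)} = \left(7 - 7 \cdot 4^{2}\right)^{2} - \frac{5 \left(1 + 5\right)}{3} = \left(7 - 112\right)^{2} - \frac{5}{3} \cdot 6 = \left(7 - 112\right)^{2} - 10 = \left(-105\right)^{2} - 10 = 11025 - 10 = 11015$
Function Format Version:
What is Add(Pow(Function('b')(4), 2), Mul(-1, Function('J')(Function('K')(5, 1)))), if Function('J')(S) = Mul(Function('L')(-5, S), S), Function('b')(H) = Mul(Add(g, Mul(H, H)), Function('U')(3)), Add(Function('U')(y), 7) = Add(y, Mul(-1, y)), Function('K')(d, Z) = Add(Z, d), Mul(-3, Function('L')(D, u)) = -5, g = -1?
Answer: 11015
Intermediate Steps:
Function('L')(D, u) = Rational(5, 3) (Function('L')(D, u) = Mul(Rational(-1, 3), -5) = Rational(5, 3))
Function('U')(y) = -7 (Function('U')(y) = Add(-7, Add(y, Mul(-1, y))) = Add(-7, 0) = -7)
Function('b')(H) = Add(7, Mul(-7, Pow(H, 2))) (Function('b')(H) = Mul(Add(-1, Mul(H, H)), -7) = Mul(Add(-1, Pow(H, 2)), -7) = Add(7, Mul(-7, Pow(H, 2))))
Function('J')(S) = Mul(Rational(5, 3), S)
Add(Pow(Function('b')(4), 2), Mul(-1, Function('J')(Function('K')(5, 1)))) = Add(Pow(Add(7, Mul(-7, Pow(4, 2))), 2), Mul(-1, Mul(Rational(5, 3), Add(1, 5)))) = Add(Pow(Add(7, Mul(-7, 16)), 2), Mul(-1, Mul(Rational(5, 3), 6))) = Add(Pow(Add(7, -112), 2), Mul(-1, 10)) = Add(Pow(-105, 2), -10) = Add(11025, -10) = 11015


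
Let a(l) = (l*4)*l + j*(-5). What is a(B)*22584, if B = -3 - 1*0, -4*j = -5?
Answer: 671874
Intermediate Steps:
j = 5/4 (j = -¼*(-5) = 5/4 ≈ 1.2500)
B = -3 (B = -3 + 0 = -3)
a(l) = -25/4 + 4*l² (a(l) = (l*4)*l + (5/4)*(-5) = (4*l)*l - 25/4 = 4*l² - 25/4 = -25/4 + 4*l²)
a(B)*22584 = (-25/4 + 4*(-3)²)*22584 = (-25/4 + 4*9)*22584 = (-25/4 + 36)*22584 = (119/4)*22584 = 671874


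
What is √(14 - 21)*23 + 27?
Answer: 27 + 23*I*√7 ≈ 27.0 + 60.852*I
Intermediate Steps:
√(14 - 21)*23 + 27 = √(-7)*23 + 27 = (I*√7)*23 + 27 = 23*I*√7 + 27 = 27 + 23*I*√7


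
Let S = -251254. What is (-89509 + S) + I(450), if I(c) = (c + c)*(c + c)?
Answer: 469237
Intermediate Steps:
I(c) = 4*c² (I(c) = (2*c)*(2*c) = 4*c²)
(-89509 + S) + I(450) = (-89509 - 251254) + 4*450² = -340763 + 4*202500 = -340763 + 810000 = 469237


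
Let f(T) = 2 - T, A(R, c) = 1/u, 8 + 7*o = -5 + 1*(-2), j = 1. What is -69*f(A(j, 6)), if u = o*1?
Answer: -851/5 ≈ -170.20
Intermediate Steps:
o = -15/7 (o = -8/7 + (-5 + 1*(-2))/7 = -8/7 + (-5 - 2)/7 = -8/7 + (1/7)*(-7) = -8/7 - 1 = -15/7 ≈ -2.1429)
u = -15/7 (u = -15/7*1 = -15/7 ≈ -2.1429)
A(R, c) = -7/15 (A(R, c) = 1/(-15/7) = -7/15)
-69*f(A(j, 6)) = -69*(2 - 1*(-7/15)) = -69*(2 + 7/15) = -69*37/15 = -851/5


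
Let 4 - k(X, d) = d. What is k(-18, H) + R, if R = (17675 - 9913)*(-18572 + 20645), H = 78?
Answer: 16090552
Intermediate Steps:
k(X, d) = 4 - d
R = 16090626 (R = 7762*2073 = 16090626)
k(-18, H) + R = (4 - 1*78) + 16090626 = (4 - 78) + 16090626 = -74 + 16090626 = 16090552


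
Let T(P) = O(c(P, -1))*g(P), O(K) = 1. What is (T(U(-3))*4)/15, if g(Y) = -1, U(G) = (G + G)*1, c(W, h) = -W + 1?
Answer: -4/15 ≈ -0.26667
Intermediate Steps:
c(W, h) = 1 - W
U(G) = 2*G (U(G) = (2*G)*1 = 2*G)
T(P) = -1 (T(P) = 1*(-1) = -1)
(T(U(-3))*4)/15 = -1*4/15 = -4*1/15 = -4/15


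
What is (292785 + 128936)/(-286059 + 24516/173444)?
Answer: -18286244281/12403798170 ≈ -1.4742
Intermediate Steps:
(292785 + 128936)/(-286059 + 24516/173444) = 421721/(-286059 + 24516*(1/173444)) = 421721/(-286059 + 6129/43361) = 421721/(-12403798170/43361) = 421721*(-43361/12403798170) = -18286244281/12403798170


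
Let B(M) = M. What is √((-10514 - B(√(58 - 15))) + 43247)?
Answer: √(32733 - √43) ≈ 180.90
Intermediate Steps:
√((-10514 - B(√(58 - 15))) + 43247) = √((-10514 - √(58 - 15)) + 43247) = √((-10514 - √43) + 43247) = √(32733 - √43)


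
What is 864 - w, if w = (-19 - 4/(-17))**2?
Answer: 147935/289 ≈ 511.89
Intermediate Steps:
w = 101761/289 (w = (-19 - 4*(-1/17))**2 = (-19 + 4/17)**2 = (-319/17)**2 = 101761/289 ≈ 352.11)
864 - w = 864 - 1*101761/289 = 864 - 101761/289 = 147935/289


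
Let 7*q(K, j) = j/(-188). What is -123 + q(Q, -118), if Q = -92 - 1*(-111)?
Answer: -80875/658 ≈ -122.91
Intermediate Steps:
Q = 19 (Q = -92 + 111 = 19)
q(K, j) = -j/1316 (q(K, j) = (j/(-188))/7 = (j*(-1/188))/7 = (-j/188)/7 = -j/1316)
-123 + q(Q, -118) = -123 - 1/1316*(-118) = -123 + 59/658 = -80875/658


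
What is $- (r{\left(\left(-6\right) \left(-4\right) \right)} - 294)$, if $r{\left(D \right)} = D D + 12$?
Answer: $-294$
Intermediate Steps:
$r{\left(D \right)} = 12 + D^{2}$ ($r{\left(D \right)} = D^{2} + 12 = 12 + D^{2}$)
$- (r{\left(\left(-6\right) \left(-4\right) \right)} - 294) = - (\left(12 + \left(\left(-6\right) \left(-4\right)\right)^{2}\right) - 294) = - (\left(12 + 24^{2}\right) - 294) = - (\left(12 + 576\right) - 294) = - (588 - 294) = \left(-1\right) 294 = -294$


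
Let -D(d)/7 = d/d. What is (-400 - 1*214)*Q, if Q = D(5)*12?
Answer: 51576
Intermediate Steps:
D(d) = -7 (D(d) = -7*d/d = -7*1 = -7)
Q = -84 (Q = -7*12 = -84)
(-400 - 1*214)*Q = (-400 - 1*214)*(-84) = (-400 - 214)*(-84) = -614*(-84) = 51576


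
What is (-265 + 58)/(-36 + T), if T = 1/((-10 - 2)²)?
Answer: 29808/5183 ≈ 5.7511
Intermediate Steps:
T = 1/144 (T = 1/((-12)²) = 1/144 ≈ 0.0069444)
(-265 + 58)/(-36 + T) = (-265 + 58)/(-36 + 1/144) = -207/(-5183/144) = -207*(-144/5183) = 29808/5183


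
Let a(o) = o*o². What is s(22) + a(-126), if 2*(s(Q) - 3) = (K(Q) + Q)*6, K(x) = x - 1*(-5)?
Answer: -2000226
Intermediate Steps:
K(x) = 5 + x (K(x) = x + 5 = 5 + x)
a(o) = o³
s(Q) = 18 + 6*Q (s(Q) = 3 + (((5 + Q) + Q)*6)/2 = 3 + ((5 + 2*Q)*6)/2 = 3 + (30 + 12*Q)/2 = 3 + (15 + 6*Q) = 18 + 6*Q)
s(22) + a(-126) = (18 + 6*22) + (-126)³ = (18 + 132) - 2000376 = 150 - 2000376 = -2000226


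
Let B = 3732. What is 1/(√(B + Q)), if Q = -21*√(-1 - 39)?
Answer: √6/(6*√(622 - 7*I*√10)) ≈ 0.016362 + 0.00029105*I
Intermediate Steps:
Q = -42*I*√10 ≈ -132.82*I
1/(√(B + Q)) = 1/(√(3732 - 42*I*√10)) = (3732 - 42*I*√10)^(-½)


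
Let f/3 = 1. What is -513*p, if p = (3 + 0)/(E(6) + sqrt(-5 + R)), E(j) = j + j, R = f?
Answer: -9234/73 + 1539*I*sqrt(2)/146 ≈ -126.49 + 14.907*I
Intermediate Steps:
f = 3 (f = 3*1 = 3)
R = 3
E(j) = 2*j
p = 3/(12 + I*sqrt(2)) (p = (3 + 0)/(2*6 + sqrt(-5 + 3)) = 3/(12 + sqrt(-2)) = 3/(12 + I*sqrt(2)) ≈ 0.24658 - 0.029059*I)
-513*p = -513*(18/73 - 3*I*sqrt(2)/146) = -9234/73 + 1539*I*sqrt(2)/146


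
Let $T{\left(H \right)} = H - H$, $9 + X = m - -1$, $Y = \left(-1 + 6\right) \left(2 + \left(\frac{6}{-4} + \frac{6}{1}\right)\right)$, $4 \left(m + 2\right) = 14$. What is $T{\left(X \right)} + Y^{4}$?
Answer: $\frac{17850625}{16} \approx 1.1157 \cdot 10^{6}$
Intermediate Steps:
$m = \frac{3}{2}$ ($m = -2 + \frac{1}{4} \cdot 14 = -2 + \frac{7}{2} = \frac{3}{2} \approx 1.5$)
$Y = \frac{65}{2}$ ($Y = 5 \left(2 + \left(6 \left(- \frac{1}{4}\right) + 6 \cdot 1\right)\right) = 5 \left(2 + \left(- \frac{3}{2} + 6\right)\right) = 5 \left(2 + \frac{9}{2}\right) = 5 \cdot \frac{13}{2} = \frac{65}{2} \approx 32.5$)
$X = - \frac{13}{2}$ ($X = -9 + \left(\frac{3}{2} - -1\right) = -9 + \left(\frac{3}{2} + 1\right) = -9 + \frac{5}{2} = - \frac{13}{2} \approx -6.5$)
$T{\left(H \right)} = 0$
$T{\left(X \right)} + Y^{4} = 0 + \left(\frac{65}{2}\right)^{4} = 0 + \frac{17850625}{16} = \frac{17850625}{16}$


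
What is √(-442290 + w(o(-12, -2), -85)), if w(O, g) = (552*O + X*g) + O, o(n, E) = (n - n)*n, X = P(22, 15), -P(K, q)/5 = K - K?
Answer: I*√442290 ≈ 665.05*I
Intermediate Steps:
P(K, q) = 0 (P(K, q) = -5*(K - K) = -5*0 = 0)
X = 0
o(n, E) = 0 (o(n, E) = 0*n = 0)
w(O, g) = 553*O (w(O, g) = (552*O + 0*g) + O = (552*O + 0) + O = 552*O + O = 553*O)
√(-442290 + w(o(-12, -2), -85)) = √(-442290 + 553*0) = √(-442290 + 0) = √(-442290) = I*√442290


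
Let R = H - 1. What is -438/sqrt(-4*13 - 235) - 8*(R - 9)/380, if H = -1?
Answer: 22/95 + 438*I*sqrt(287)/287 ≈ 0.23158 + 25.854*I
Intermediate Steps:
R = -2 (R = -1 - 1 = -2)
-438/sqrt(-4*13 - 235) - 8*(R - 9)/380 = -438/sqrt(-4*13 - 235) - 8*(-2 - 9)/380 = -438/sqrt(-52 - 235) - 8*(-11)*(1/380) = -438*(-I*sqrt(287)/287) + 88*(1/380) = -438*(-I*sqrt(287)/287) + 22/95 = -(-438)*I*sqrt(287)/287 + 22/95 = 438*I*sqrt(287)/287 + 22/95 = 22/95 + 438*I*sqrt(287)/287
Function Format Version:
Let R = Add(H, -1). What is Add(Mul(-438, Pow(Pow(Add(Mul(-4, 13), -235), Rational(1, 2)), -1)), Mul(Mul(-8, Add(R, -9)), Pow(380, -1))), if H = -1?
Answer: Add(Rational(22, 95), Mul(Rational(438, 287), I, Pow(287, Rational(1, 2)))) ≈ Add(0.23158, Mul(25.854, I))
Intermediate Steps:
R = -2 (R = Add(-1, -1) = -2)
Add(Mul(-438, Pow(Pow(Add(Mul(-4, 13), -235), Rational(1, 2)), -1)), Mul(Mul(-8, Add(R, -9)), Pow(380, -1))) = Add(Mul(-438, Pow(Pow(Add(Mul(-4, 13), -235), Rational(1, 2)), -1)), Mul(Mul(-8, Add(-2, -9)), Pow(380, -1))) = Add(Mul(-438, Pow(Pow(Add(-52, -235), Rational(1, 2)), -1)), Mul(Mul(-8, -11), Rational(1, 380))) = Add(Mul(-438, Pow(Pow(-287, Rational(1, 2)), -1)), Mul(88, Rational(1, 380))) = Add(Mul(-438, Pow(Mul(I, Pow(287, Rational(1, 2))), -1)), Rational(22, 95)) = Add(Mul(-438, Mul(Rational(-1, 287), I, Pow(287, Rational(1, 2)))), Rational(22, 95)) = Add(Mul(Rational(438, 287), I, Pow(287, Rational(1, 2))), Rational(22, 95)) = Add(Rational(22, 95), Mul(Rational(438, 287), I, Pow(287, Rational(1, 2))))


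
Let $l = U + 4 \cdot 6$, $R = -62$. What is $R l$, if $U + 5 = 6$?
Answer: $-1550$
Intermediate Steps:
$U = 1$ ($U = -5 + 6 = 1$)
$l = 25$ ($l = 1 + 4 \cdot 6 = 1 + 24 = 25$)
$R l = \left(-62\right) 25 = -1550$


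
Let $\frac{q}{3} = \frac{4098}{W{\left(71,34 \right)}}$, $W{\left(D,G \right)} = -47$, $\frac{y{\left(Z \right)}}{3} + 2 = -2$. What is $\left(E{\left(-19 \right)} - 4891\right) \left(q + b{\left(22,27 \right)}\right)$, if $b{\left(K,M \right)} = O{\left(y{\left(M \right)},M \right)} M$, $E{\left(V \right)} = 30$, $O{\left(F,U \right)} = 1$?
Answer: $\frac{53592525}{47} \approx 1.1403 \cdot 10^{6}$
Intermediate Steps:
$y{\left(Z \right)} = -12$ ($y{\left(Z \right)} = -6 + 3 \left(-2\right) = -6 - 6 = -12$)
$b{\left(K,M \right)} = M$ ($b{\left(K,M \right)} = 1 M = M$)
$q = - \frac{12294}{47}$ ($q = 3 \frac{4098}{-47} = 3 \cdot 4098 \left(- \frac{1}{47}\right) = 3 \left(- \frac{4098}{47}\right) = - \frac{12294}{47} \approx -261.57$)
$\left(E{\left(-19 \right)} - 4891\right) \left(q + b{\left(22,27 \right)}\right) = \left(30 - 4891\right) \left(- \frac{12294}{47} + 27\right) = \left(-4861\right) \left(- \frac{11025}{47}\right) = \frac{53592525}{47}$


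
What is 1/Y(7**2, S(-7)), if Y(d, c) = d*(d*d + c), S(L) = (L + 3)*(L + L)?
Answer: 1/120393 ≈ 8.3061e-6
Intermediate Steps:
S(L) = 2*L*(3 + L) (S(L) = (3 + L)*(2*L) = 2*L*(3 + L))
Y(d, c) = d*(c + d**2) (Y(d, c) = d*(d**2 + c) = d*(c + d**2))
1/Y(7**2, S(-7)) = 1/(7**2*(2*(-7)*(3 - 7) + (7**2)**2)) = 1/(49*(2*(-7)*(-4) + 49**2)) = 1/(49*(56 + 2401)) = 1/(49*2457) = 1/120393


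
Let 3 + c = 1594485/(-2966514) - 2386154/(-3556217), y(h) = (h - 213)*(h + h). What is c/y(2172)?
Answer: -7930888531/23544642648630096 ≈ -3.3684e-7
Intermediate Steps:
y(h) = 2*h*(-213 + h) (y(h) = (-213 + h)*(2*h) = 2*h*(-213 + h))
c = -7930888531/2766736826 (c = -3 + (1594485/(-2966514) - 2386154/(-3556217)) = -3 + (1594485*(-1/2966514) - 2386154*(-1/3556217)) = -3 + (-17145/31898 + 2386154/3556217) = -3 + 369321947/2766736826 = -7930888531/2766736826 ≈ -2.8665)
c/y(2172) = -7930888531*1/(4344*(-213 + 2172))/2766736826 = -7930888531/(2766736826*(2*2172*1959)) = -7930888531/2766736826/8509896 = -7930888531/2766736826*1/8509896 = -7930888531/23544642648630096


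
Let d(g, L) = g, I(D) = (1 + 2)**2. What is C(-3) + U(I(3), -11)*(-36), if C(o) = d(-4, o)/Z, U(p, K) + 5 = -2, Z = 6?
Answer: 754/3 ≈ 251.33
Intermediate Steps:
I(D) = 9 (I(D) = 3**2 = 9)
U(p, K) = -7 (U(p, K) = -5 - 2 = -7)
C(o) = -2/3 (C(o) = -4/6 = -4*1/6 = -2/3)
C(-3) + U(I(3), -11)*(-36) = -2/3 - 7*(-36) = -2/3 + 252 = 754/3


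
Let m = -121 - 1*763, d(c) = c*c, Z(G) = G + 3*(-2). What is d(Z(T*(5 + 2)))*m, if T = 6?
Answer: -1145664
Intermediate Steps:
Z(G) = -6 + G (Z(G) = G - 6 = -6 + G)
d(c) = c²
m = -884 (m = -121 - 763 = -884)
d(Z(T*(5 + 2)))*m = (-6 + 6*(5 + 2))²*(-884) = (-6 + 6*7)²*(-884) = (-6 + 42)²*(-884) = 36²*(-884) = 1296*(-884) = -1145664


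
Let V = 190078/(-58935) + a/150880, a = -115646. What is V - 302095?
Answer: -53725966217633/177842256 ≈ -3.0210e+5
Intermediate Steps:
V = -709891313/177842256 (V = 190078/(-58935) - 115646/150880 = 190078*(-1/58935) - 115646*1/150880 = -190078/58935 - 57823/75440 = -709891313/177842256 ≈ -3.9917)
V - 302095 = -709891313/177842256 - 302095 = -53725966217633/177842256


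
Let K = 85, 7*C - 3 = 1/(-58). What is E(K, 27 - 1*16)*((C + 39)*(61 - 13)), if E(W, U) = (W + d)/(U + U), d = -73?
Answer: 2305008/2233 ≈ 1032.2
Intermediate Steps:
C = 173/406 (C = 3/7 + (⅐)/(-58) = 3/7 + (⅐)*(-1/58) = 3/7 - 1/406 = 173/406 ≈ 0.42611)
E(W, U) = (-73 + W)/(2*U) (E(W, U) = (W - 73)/(U + U) = (-73 + W)/((2*U)) = (-73 + W)*(1/(2*U)) = (-73 + W)/(2*U))
E(K, 27 - 1*16)*((C + 39)*(61 - 13)) = ((-73 + 85)/(2*(27 - 1*16)))*((173/406 + 39)*(61 - 13)) = ((½)*12/(27 - 16))*((16007/406)*48) = ((½)*12/11)*(384168/203) = ((½)*(1/11)*12)*(384168/203) = (6/11)*(384168/203) = 2305008/2233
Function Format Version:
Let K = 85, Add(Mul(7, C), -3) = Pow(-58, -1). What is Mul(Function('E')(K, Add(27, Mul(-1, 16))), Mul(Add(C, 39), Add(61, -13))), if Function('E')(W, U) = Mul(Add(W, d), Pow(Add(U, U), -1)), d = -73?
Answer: Rational(2305008, 2233) ≈ 1032.2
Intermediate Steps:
C = Rational(173, 406) (C = Add(Rational(3, 7), Mul(Rational(1, 7), Pow(-58, -1))) = Add(Rational(3, 7), Mul(Rational(1, 7), Rational(-1, 58))) = Add(Rational(3, 7), Rational(-1, 406)) = Rational(173, 406) ≈ 0.42611)
Function('E')(W, U) = Mul(Rational(1, 2), Pow(U, -1), Add(-73, W)) (Function('E')(W, U) = Mul(Add(W, -73), Pow(Add(U, U), -1)) = Mul(Add(-73, W), Pow(Mul(2, U), -1)) = Mul(Add(-73, W), Mul(Rational(1, 2), Pow(U, -1))) = Mul(Rational(1, 2), Pow(U, -1), Add(-73, W)))
Mul(Function('E')(K, Add(27, Mul(-1, 16))), Mul(Add(C, 39), Add(61, -13))) = Mul(Mul(Rational(1, 2), Pow(Add(27, Mul(-1, 16)), -1), Add(-73, 85)), Mul(Add(Rational(173, 406), 39), Add(61, -13))) = Mul(Mul(Rational(1, 2), Pow(Add(27, -16), -1), 12), Mul(Rational(16007, 406), 48)) = Mul(Mul(Rational(1, 2), Pow(11, -1), 12), Rational(384168, 203)) = Mul(Mul(Rational(1, 2), Rational(1, 11), 12), Rational(384168, 203)) = Mul(Rational(6, 11), Rational(384168, 203)) = Rational(2305008, 2233)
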